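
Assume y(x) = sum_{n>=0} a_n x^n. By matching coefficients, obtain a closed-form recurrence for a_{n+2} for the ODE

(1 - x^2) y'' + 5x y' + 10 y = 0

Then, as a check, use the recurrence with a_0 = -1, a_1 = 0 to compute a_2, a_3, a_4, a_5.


Substitute y = sum_n a_n x^n.
(1 - 1 x^2) y'' contributes (n+2)(n+1) a_{n+2} - n(n-1) a_n at x^n.
5 x y'(x) contributes 5 n a_n at x^n.
10 y(x) contributes 10 a_n at x^n.
Matching x^n: (n+2)(n+1) a_{n+2} + (-n(n-1) + 5 n + 10) a_n = 0.
Thus a_{n+2} = (n(n-1) - 5 n - 10) / ((n+1)(n+2)) * a_n.

Check with a_0 = -1, a_1 = 0 (apply the recurrence for n = 0, 1, 2, 3): a_0 = -1, a_1 = 0, a_2 = 5, a_3 = 0, a_4 = -15/2, a_5 = 0.

a_(n+2) = (n(n-1) - 5 n - 10) / ((n+1)(n+2)) * a_n; check: a_0 = -1, a_1 = 0, a_2 = 5, a_3 = 0, a_4 = -15/2, a_5 = 0


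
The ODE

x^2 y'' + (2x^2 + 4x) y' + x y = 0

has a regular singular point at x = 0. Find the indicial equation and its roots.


Divide by x^2 to reach normal form y'' + P_1(x) y' + P_2(x) y = 0 with P_1(x) = 2 + 4/x and P_2(x) = 1/x.
x = 0 is a singular point because the y'-coefficient 2 + 4/x has a pole at x = 0 and the y-coefficient 1/x has a pole at x = 0.
It is a regular singular point because x P_1(x) = p(x) = 2x + 4 and x^2 P_2(x) = q(x) = x are polynomials, hence analytic at x = 0.
p(0) = 4,  q(0) = 0.
Indicial equation: r(r-1) + p(0) r + q(0) = 0, i.e. r^2 + (p(0) - 1) r + q(0) = 0, i.e. r^2 + 3 r = 0.
Discriminant: (3)^2 - 4(0) = 9, so r = (-3 ± 3)/2.
Solving: r_1 = 0, r_2 = -3.

indicial: r^2 + 3 r = 0; roots r_1 = 0, r_2 = -3


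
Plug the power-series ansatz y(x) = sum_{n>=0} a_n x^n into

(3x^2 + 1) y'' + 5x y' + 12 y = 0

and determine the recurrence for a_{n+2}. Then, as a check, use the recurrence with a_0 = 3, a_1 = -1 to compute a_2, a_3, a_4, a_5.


Substitute y = sum_n a_n x^n.
(1 + 3 x^2) y'' contributes (n+2)(n+1) a_{n+2} + 3 n(n-1) a_n at x^n.
5 x y'(x) contributes 5 n a_n at x^n.
12 y(x) contributes 12 a_n at x^n.
Matching x^n: (n+2)(n+1) a_{n+2} + (3 n(n-1) + 5 n + 12) a_n = 0.
Thus a_{n+2} = (-3 n(n-1) - 5 n - 12) / ((n+1)(n+2)) * a_n.

Check with a_0 = 3, a_1 = -1 (apply the recurrence for n = 0, 1, 2, 3): a_0 = 3, a_1 = -1, a_2 = -18, a_3 = 17/6, a_4 = 42, a_5 = -51/8.

a_(n+2) = (-3 n(n-1) - 5 n - 12) / ((n+1)(n+2)) * a_n; check: a_0 = 3, a_1 = -1, a_2 = -18, a_3 = 17/6, a_4 = 42, a_5 = -51/8


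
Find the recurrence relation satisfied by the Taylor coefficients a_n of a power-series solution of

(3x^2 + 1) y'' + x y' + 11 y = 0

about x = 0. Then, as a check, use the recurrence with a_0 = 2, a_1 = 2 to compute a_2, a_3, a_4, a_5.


Substitute y = sum_n a_n x^n.
(1 + 3 x^2) y'' contributes (n+2)(n+1) a_{n+2} + 3 n(n-1) a_n at x^n.
x y'(x) contributes n a_n at x^n.
11 y(x) contributes 11 a_n at x^n.
Matching x^n: (n+2)(n+1) a_{n+2} + (3 n(n-1) + n + 11) a_n = 0.
Thus a_{n+2} = (-3 n(n-1) - n - 11) / ((n+1)(n+2)) * a_n.

Check with a_0 = 2, a_1 = 2 (apply the recurrence for n = 0, 1, 2, 3): a_0 = 2, a_1 = 2, a_2 = -11, a_3 = -4, a_4 = 209/12, a_5 = 32/5.

a_(n+2) = (-3 n(n-1) - n - 11) / ((n+1)(n+2)) * a_n; check: a_0 = 2, a_1 = 2, a_2 = -11, a_3 = -4, a_4 = 209/12, a_5 = 32/5


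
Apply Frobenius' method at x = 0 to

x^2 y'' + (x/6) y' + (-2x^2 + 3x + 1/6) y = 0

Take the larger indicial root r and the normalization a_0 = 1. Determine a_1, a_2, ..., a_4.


Write in Frobenius form y'' + (p(x)/x) y' + (q(x)/x^2) y = 0:
  p(x) = 1/6,  q(x) = -2x^2 + 3x + 1/6.
Indicial equation: r(r-1) + (1/6) r + (1/6) = 0 -> roots r_1 = 1/2, r_2 = 1/3.
Take r = r_1 = 1/2. Let y(x) = x^r sum_{n>=0} a_n x^n with a_0 = 1.
Substitute y = x^r sum a_n x^n and match x^{r+n}. The recurrence is
  D(n) a_n + 3 a_{n-1} - 2 a_{n-2} = 0,  where D(n) = (r+n)(r+n-1) + (1/6)(r+n) + (1/6).
  a_n = [-3 a_{n-1} + 2 a_{n-2}] / D(n).
Since the indicial polynomial factors as (r - r_1)(r - r_2), D(n) = (r_1 + n - r_1)(r_1 + n - r_2) = n(n + 1/6).
Evaluating step by step (a_0 = 1):
  n = 1: D(1) = 1(1 + 1/6) = 7/6; numerator = -3(1) = -3; a_1 = (-3)/(7/6) = -18/7
  n = 2: D(2) = 2(2 + 1/6) = 13/3; numerator = -3(-18/7) + 2(1) = 68/7; a_2 = (68/7)/(13/3) = 204/91
  n = 3: D(3) = 3(3 + 1/6) = 19/2; numerator = -3(204/91) + 2(-18/7) = -1080/91; a_3 = (-1080/91)/(19/2) = -2160/1729
  n = 4: D(4) = 4(4 + 1/6) = 50/3; numerator = -3(-2160/1729) + 2(204/91) = 14232/1729; a_4 = (14232/1729)/(50/3) = 21348/43225

r = 1/2; a_0 = 1; a_1 = -18/7; a_2 = 204/91; a_3 = -2160/1729; a_4 = 21348/43225


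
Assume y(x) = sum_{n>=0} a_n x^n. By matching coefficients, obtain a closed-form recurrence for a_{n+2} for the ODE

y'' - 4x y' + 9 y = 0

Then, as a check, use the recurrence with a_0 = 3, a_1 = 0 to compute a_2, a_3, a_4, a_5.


Substitute y = sum_n a_n x^n.
y''(x) has coefficient (n+2)(n+1) a_{n+2} at x^n;
-4 x y'(x) has coefficient -4 n a_n at x^n (shift);
9 y(x) has coefficient 9 a_n at x^n.
Matching x^n: (n+2)(n+1) a_{n+2} + (-4n + 9) a_n = 0.
Thus a_{n+2} = (4n - 9) / ((n+1)(n+2)) * a_n.

Check with a_0 = 3, a_1 = 0 (apply the recurrence for n = 0, 1, 2, 3): a_0 = 3, a_1 = 0, a_2 = -27/2, a_3 = 0, a_4 = 9/8, a_5 = 0.

a_(n+2) = (4n - 9) / ((n+1)(n+2)) * a_n; check: a_0 = 3, a_1 = 0, a_2 = -27/2, a_3 = 0, a_4 = 9/8, a_5 = 0


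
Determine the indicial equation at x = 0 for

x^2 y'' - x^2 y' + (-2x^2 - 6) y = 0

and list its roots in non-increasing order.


Divide by x^2 to reach normal form y'' + P_1(x) y' + P_2(x) y = 0 with P_1(x) = -1 and P_2(x) = -2 - 6/x^2.
x = 0 is a singular point because the y-coefficient -2 - 6/x^2 has a pole at x = 0.
It is a regular singular point because x P_1(x) = p(x) = -x and x^2 P_2(x) = q(x) = -2x^2 - 6 are polynomials, hence analytic at x = 0.
p(0) = 0,  q(0) = -6.
Indicial equation: r(r-1) + p(0) r + q(0) = 0, i.e. r^2 + (p(0) - 1) r + q(0) = 0, i.e. r^2 - 1 r - 6 = 0.
Discriminant: (-1)^2 - 4(-6) = 25, so r = (1 ± 5)/2.
Solving: r_1 = 3, r_2 = -2.

indicial: r^2 - 1 r - 6 = 0; roots r_1 = 3, r_2 = -2


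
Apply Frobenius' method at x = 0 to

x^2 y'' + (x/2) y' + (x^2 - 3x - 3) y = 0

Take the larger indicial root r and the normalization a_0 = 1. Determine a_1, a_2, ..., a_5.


Write in Frobenius form y'' + (p(x)/x) y' + (q(x)/x^2) y = 0:
  p(x) = 1/2,  q(x) = x^2 - 3x - 3.
Indicial equation: r(r-1) + (1/2) r + (-3) = 0 -> roots r_1 = 2, r_2 = -3/2.
Take r = r_1 = 2. Let y(x) = x^r sum_{n>=0} a_n x^n with a_0 = 1.
Substitute y = x^r sum a_n x^n and match x^{r+n}. The recurrence is
  D(n) a_n - 3 a_{n-1} + 1 a_{n-2} = 0,  where D(n) = (r+n)(r+n-1) + (1/2)(r+n) + (-3).
  a_n = [3 a_{n-1} - 1 a_{n-2}] / D(n).
Since the indicial polynomial factors as (r - r_1)(r - r_2), D(n) = (r_1 + n - r_1)(r_1 + n - r_2) = n(n + 7/2).
Evaluating step by step (a_0 = 1):
  n = 1: D(1) = 1(1 + 7/2) = 9/2; numerator = 3(1) = 3; a_1 = (3)/(9/2) = 2/3
  n = 2: D(2) = 2(2 + 7/2) = 11; numerator = 3(2/3) - 1(1) = 1; a_2 = (1)/(11) = 1/11
  n = 3: D(3) = 3(3 + 7/2) = 39/2; numerator = 3(1/11) - 1(2/3) = -13/33; a_3 = (-13/33)/(39/2) = -2/99
  n = 4: D(4) = 4(4 + 7/2) = 30; numerator = 3(-2/99) - 1(1/11) = -5/33; a_4 = (-5/33)/(30) = -1/198
  n = 5: D(5) = 5(5 + 7/2) = 85/2; numerator = 3(-1/198) - 1(-2/99) = 1/198; a_5 = (1/198)/(85/2) = 1/8415

r = 2; a_0 = 1; a_1 = 2/3; a_2 = 1/11; a_3 = -2/99; a_4 = -1/198; a_5 = 1/8415


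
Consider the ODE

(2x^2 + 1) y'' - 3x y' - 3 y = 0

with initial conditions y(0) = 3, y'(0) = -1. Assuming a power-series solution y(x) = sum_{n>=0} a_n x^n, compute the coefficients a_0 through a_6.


Ansatz: y(x) = sum_{n>=0} a_n x^n, so y'(x) = sum_{n>=1} n a_n x^(n-1) and y''(x) = sum_{n>=2} n(n-1) a_n x^(n-2).
Substitute into P(x) y'' + Q(x) y' + R(x) y = 0 with P(x) = 2x^2 + 1, Q(x) = -3x, R(x) = -3, and match powers of x.
Initial conditions: a_0 = 3, a_1 = -1.
Setting the coefficient of each power of x to zero and solving order by order (substituting the coefficients already found):
  x^0: 2 a_2 - 3 a_0 = 0  ->  2 a_2 = 3 a_0 = 9  ->  a_2 = 9/2
  x^1: 6 a_3 - 6 a_1 = 0  ->  6 a_3 = 6 a_1 = -6  ->  a_3 = -1
  x^2: 12 a_4 - 5 a_2 = 0  ->  12 a_4 = 5 a_2 = 45/2  ->  a_4 = 15/8
  x^3: 20 a_5 = 0  ->  a_5 = 0
  x^4: 30 a_6 + 9 a_4 = 0  ->  30 a_6 = -9 a_4 = -135/8  ->  a_6 = -9/16
Truncated series: y(x) = 3 - x + (9/2) x^2 - x^3 + (15/8) x^4 - (9/16) x^6 + O(x^7).

a_0 = 3; a_1 = -1; a_2 = 9/2; a_3 = -1; a_4 = 15/8; a_5 = 0; a_6 = -9/16


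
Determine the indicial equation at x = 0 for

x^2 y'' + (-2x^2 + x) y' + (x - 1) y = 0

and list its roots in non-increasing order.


Divide by x^2 to reach normal form y'' + P_1(x) y' + P_2(x) y = 0 with P_1(x) = -2 + 1/x and P_2(x) = 1/x - 1/x^2.
x = 0 is a singular point because the y'-coefficient -2 + 1/x has a pole at x = 0 and the y-coefficient 1/x - 1/x^2 has a pole at x = 0.
It is a regular singular point because x P_1(x) = p(x) = 1 - 2x and x^2 P_2(x) = q(x) = x - 1 are polynomials, hence analytic at x = 0.
p(0) = 1,  q(0) = -1.
Indicial equation: r(r-1) + p(0) r + q(0) = 0, i.e. r^2 + (p(0) - 1) r + q(0) = 0, i.e. r^2 - 1 = 0.
Discriminant: (0)^2 - 4(-1) = 4, so r = (0 ± 2)/2.
Solving: r_1 = 1, r_2 = -1.

indicial: r^2 - 1 = 0; roots r_1 = 1, r_2 = -1


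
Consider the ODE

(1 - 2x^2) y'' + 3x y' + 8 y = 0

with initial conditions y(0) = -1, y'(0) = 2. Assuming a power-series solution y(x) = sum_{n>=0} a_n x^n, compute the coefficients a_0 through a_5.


Ansatz: y(x) = sum_{n>=0} a_n x^n, so y'(x) = sum_{n>=1} n a_n x^(n-1) and y''(x) = sum_{n>=2} n(n-1) a_n x^(n-2).
Substitute into P(x) y'' + Q(x) y' + R(x) y = 0 with P(x) = 1 - 2x^2, Q(x) = 3x, R(x) = 8, and match powers of x.
Initial conditions: a_0 = -1, a_1 = 2.
Setting the coefficient of each power of x to zero and solving order by order (substituting the coefficients already found):
  x^0: 2 a_2 + 8 a_0 = 0  ->  2 a_2 = -8 a_0 = 8  ->  a_2 = 4
  x^1: 6 a_3 + 11 a_1 = 0  ->  6 a_3 = -11 a_1 = -22  ->  a_3 = -11/3
  x^2: 12 a_4 + 10 a_2 = 0  ->  12 a_4 = -10 a_2 = -40  ->  a_4 = -10/3
  x^3: 20 a_5 + 5 a_3 = 0  ->  20 a_5 = -5 a_3 = 55/3  ->  a_5 = 11/12
Truncated series: y(x) = -1 + 2 x + 4 x^2 - (11/3) x^3 - (10/3) x^4 + (11/12) x^5 + O(x^6).

a_0 = -1; a_1 = 2; a_2 = 4; a_3 = -11/3; a_4 = -10/3; a_5 = 11/12


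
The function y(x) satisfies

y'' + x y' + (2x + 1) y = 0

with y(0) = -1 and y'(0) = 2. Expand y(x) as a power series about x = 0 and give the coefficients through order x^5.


Ansatz: y(x) = sum_{n>=0} a_n x^n, so y'(x) = sum_{n>=1} n a_n x^(n-1) and y''(x) = sum_{n>=2} n(n-1) a_n x^(n-2).
Substitute into P(x) y'' + Q(x) y' + R(x) y = 0 with P(x) = 1, Q(x) = x, R(x) = 2x + 1, and match powers of x.
Initial conditions: a_0 = -1, a_1 = 2.
Setting the coefficient of each power of x to zero and solving order by order (substituting the coefficients already found):
  x^0: 2 a_2 + a_0 = 0  ->  2 a_2 = -a_0 = 1  ->  a_2 = 1/2
  x^1: 6 a_3 + 2 a_1 + 2 a_0 = 0  ->  6 a_3 = -2 a_1 - 2 a_0 = -2  ->  a_3 = -1/3
  x^2: 12 a_4 + 3 a_2 + 2 a_1 = 0  ->  12 a_4 = -3 a_2 - 2 a_1 = -11/2  ->  a_4 = -11/24
  x^3: 20 a_5 + 4 a_3 + 2 a_2 = 0  ->  20 a_5 = -4 a_3 - 2 a_2 = 1/3  ->  a_5 = 1/60
Truncated series: y(x) = -1 + 2 x + (1/2) x^2 - (1/3) x^3 - (11/24) x^4 + (1/60) x^5 + O(x^6).

a_0 = -1; a_1 = 2; a_2 = 1/2; a_3 = -1/3; a_4 = -11/24; a_5 = 1/60


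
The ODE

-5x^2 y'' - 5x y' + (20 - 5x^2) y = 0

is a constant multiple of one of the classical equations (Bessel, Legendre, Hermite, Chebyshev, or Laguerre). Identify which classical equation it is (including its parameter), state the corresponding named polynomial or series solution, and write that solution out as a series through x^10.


All three coefficients share the factor -5; dividing through by -5 gives  x^2 y'' + x y' + (x^2 - 4) y = 0.
This matches the Bessel equation x^2 y'' + x y' + (x^2 - nu^2) y = 0 with nu^2 = 4, so nu = 2; the solution bounded at x = 0 is J_2(x).
Frobenius at x = 0: indicial roots ±nu; for r = nu the recurrence k(k + 2nu) c_k = -c_{k-2} gives the standard series J_nu(x) = sum_{k>=0} (-1)^k / (k! (k+nu)!) (x/2)^(2k+nu). Evaluate the first 5 terms:
  k = 0: (-1)^0 / (0! * 2! * 2^2) x^2 = 1/(1*2*4) x^2 = (1/8) x^2
  k = 1: (-1)^1 / (1! * 3! * 2^4) x^4 = -1/(1*6*16) x^4 = (-1/96) x^4
  k = 2: (-1)^2 / (2! * 4! * 2^6) x^6 = 1/(2*24*64) x^6 = (1/3072) x^6
  k = 3: (-1)^3 / (3! * 5! * 2^8) x^8 = -1/(6*120*256) x^8 = (-1/184320) x^8
  k = 4: (-1)^4 / (4! * 6! * 2^10) x^10 = 1/(24*720*1024) x^10 = (1/17694720) x^10
Hence J_2(x) = x^10/17694720 - x^8/184320 + x^6/3072 - x^4/96 + x^2/8 + ....

J_2(x); series = x^10/17694720 - x^8/184320 + x^6/3072 - x^4/96 + x^2/8


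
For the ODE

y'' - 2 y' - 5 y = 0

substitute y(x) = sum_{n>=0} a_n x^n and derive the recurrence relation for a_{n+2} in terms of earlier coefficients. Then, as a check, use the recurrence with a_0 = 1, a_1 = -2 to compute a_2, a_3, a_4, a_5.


Substitute y = sum_n a_n x^n.
y''(x) has coefficient (n+2)(n+1) a_{n+2} at x^n;
-2 y'(x) has coefficient -2 (n+1) a_{n+1} at x^n;
-5 y(x) has coefficient -5 a_n at x^n.
Matching x^n: (n+2)(n+1) a_{n+2} - 2 (n+1) a_{n+1} - 5 a_n = 0.
Thus a_{n+2} = [2 (n+1) a_{n+1} + 5 a_n] / ((n+1)(n+2)).

Check with a_0 = 1, a_1 = -2 (apply the recurrence for n = 0, 1, 2, 3): a_0 = 1, a_1 = -2, a_2 = 1/2, a_3 = -4/3, a_4 = -11/24, a_5 = -31/60.

a_(n+2) = [2 (n+1) a_(n+1) + 5 a_n] / ((n+1)(n+2)); check: a_0 = 1, a_1 = -2, a_2 = 1/2, a_3 = -4/3, a_4 = -11/24, a_5 = -31/60


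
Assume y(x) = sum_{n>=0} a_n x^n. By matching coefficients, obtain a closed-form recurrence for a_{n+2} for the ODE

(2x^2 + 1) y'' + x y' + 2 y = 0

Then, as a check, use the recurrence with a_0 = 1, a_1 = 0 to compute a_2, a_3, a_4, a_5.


Substitute y = sum_n a_n x^n.
(1 + 2 x^2) y'' contributes (n+2)(n+1) a_{n+2} + 2 n(n-1) a_n at x^n.
x y'(x) contributes n a_n at x^n.
2 y(x) contributes 2 a_n at x^n.
Matching x^n: (n+2)(n+1) a_{n+2} + (2 n(n-1) + n + 2) a_n = 0.
Thus a_{n+2} = (-2 n(n-1) - n - 2) / ((n+1)(n+2)) * a_n.

Check with a_0 = 1, a_1 = 0 (apply the recurrence for n = 0, 1, 2, 3): a_0 = 1, a_1 = 0, a_2 = -1, a_3 = 0, a_4 = 2/3, a_5 = 0.

a_(n+2) = (-2 n(n-1) - n - 2) / ((n+1)(n+2)) * a_n; check: a_0 = 1, a_1 = 0, a_2 = -1, a_3 = 0, a_4 = 2/3, a_5 = 0


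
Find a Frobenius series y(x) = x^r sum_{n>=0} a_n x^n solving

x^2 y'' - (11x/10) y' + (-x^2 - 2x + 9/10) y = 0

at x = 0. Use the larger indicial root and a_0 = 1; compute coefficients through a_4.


Write in Frobenius form y'' + (p(x)/x) y' + (q(x)/x^2) y = 0:
  p(x) = -11/10,  q(x) = -x^2 - 2x + 9/10.
Indicial equation: r(r-1) + (-11/10) r + (9/10) = 0 -> roots r_1 = 3/2, r_2 = 3/5.
Take r = r_1 = 3/2. Let y(x) = x^r sum_{n>=0} a_n x^n with a_0 = 1.
Substitute y = x^r sum a_n x^n and match x^{r+n}. The recurrence is
  D(n) a_n - 2 a_{n-1} - 1 a_{n-2} = 0,  where D(n) = (r+n)(r+n-1) + (-11/10)(r+n) + (9/10).
  a_n = [2 a_{n-1} + 1 a_{n-2}] / D(n).
Since the indicial polynomial factors as (r - r_1)(r - r_2), D(n) = (r_1 + n - r_1)(r_1 + n - r_2) = n(n + 9/10).
Evaluating step by step (a_0 = 1):
  n = 1: D(1) = 1(1 + 9/10) = 19/10; numerator = 2(1) = 2; a_1 = (2)/(19/10) = 20/19
  n = 2: D(2) = 2(2 + 9/10) = 29/5; numerator = 2(20/19) + 1(1) = 59/19; a_2 = (59/19)/(29/5) = 295/551
  n = 3: D(3) = 3(3 + 9/10) = 117/10; numerator = 2(295/551) + 1(20/19) = 1170/551; a_3 = (1170/551)/(117/10) = 100/551
  n = 4: D(4) = 4(4 + 9/10) = 98/5; numerator = 2(100/551) + 1(295/551) = 495/551; a_4 = (495/551)/(98/5) = 2475/53998

r = 3/2; a_0 = 1; a_1 = 20/19; a_2 = 295/551; a_3 = 100/551; a_4 = 2475/53998


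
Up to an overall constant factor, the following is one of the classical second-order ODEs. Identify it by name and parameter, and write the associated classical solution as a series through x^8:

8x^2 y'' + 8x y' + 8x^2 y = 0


All three coefficients share the factor 8; dividing through by 8 gives  x^2 y'' + x y' + x^2 y = 0.
This matches the Bessel equation x^2 y'' + x y' + (x^2 - nu^2) y = 0 with nu^2 = 0, so nu = 0; the solution bounded at x = 0 is J_0(x).
Frobenius at x = 0: indicial roots ±nu; for r = nu the recurrence k(k + 2nu) c_k = -c_{k-2} gives the standard series J_nu(x) = sum_{k>=0} (-1)^k / (k! (k+nu)!) (x/2)^(2k+nu). Evaluate the first 5 terms:
  k = 0: (-1)^0 / (0! * 0! * 2^0) x^0 = 1/(1*1*1) x^0 = (1) x^0
  k = 1: (-1)^1 / (1! * 1! * 2^2) x^2 = -1/(1*1*4) x^2 = (-1/4) x^2
  k = 2: (-1)^2 / (2! * 2! * 2^4) x^4 = 1/(2*2*16) x^4 = (1/64) x^4
  k = 3: (-1)^3 / (3! * 3! * 2^6) x^6 = -1/(6*6*64) x^6 = (-1/2304) x^6
  k = 4: (-1)^4 / (4! * 4! * 2^8) x^8 = 1/(24*24*256) x^8 = (1/147456) x^8
Hence J_0(x) = x^8/147456 - x^6/2304 + x^4/64 - x^2/4 + 1 + ....

J_0(x); series = x^8/147456 - x^6/2304 + x^4/64 - x^2/4 + 1


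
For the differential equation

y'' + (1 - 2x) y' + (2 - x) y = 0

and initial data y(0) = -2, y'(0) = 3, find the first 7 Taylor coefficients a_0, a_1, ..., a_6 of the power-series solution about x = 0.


Ansatz: y(x) = sum_{n>=0} a_n x^n, so y'(x) = sum_{n>=1} n a_n x^(n-1) and y''(x) = sum_{n>=2} n(n-1) a_n x^(n-2).
Substitute into P(x) y'' + Q(x) y' + R(x) y = 0 with P(x) = 1, Q(x) = 1 - 2x, R(x) = 2 - x, and match powers of x.
Initial conditions: a_0 = -2, a_1 = 3.
Setting the coefficient of each power of x to zero and solving order by order (substituting the coefficients already found):
  x^0: 2 a_2 + a_1 + 2 a_0 = 0  ->  2 a_2 = -a_1 - 2 a_0 = 1  ->  a_2 = 1/2
  x^1: 6 a_3 + 2 a_2 - a_0 = 0  ->  6 a_3 = -2 a_2 + a_0 = -3  ->  a_3 = -1/2
  x^2: 12 a_4 + 3 a_3 - 2 a_2 - a_1 = 0  ->  12 a_4 = -3 a_3 + 2 a_2 + a_1 = 11/2  ->  a_4 = 11/24
  x^3: 20 a_5 + 4 a_4 - 4 a_3 - a_2 = 0  ->  20 a_5 = -4 a_4 + 4 a_3 + a_2 = -10/3  ->  a_5 = -1/6
  x^4: 30 a_6 + 5 a_5 - 6 a_4 - a_3 = 0  ->  30 a_6 = -5 a_5 + 6 a_4 + a_3 = 37/12  ->  a_6 = 37/360
Truncated series: y(x) = -2 + 3 x + (1/2) x^2 - (1/2) x^3 + (11/24) x^4 - (1/6) x^5 + (37/360) x^6 + O(x^7).

a_0 = -2; a_1 = 3; a_2 = 1/2; a_3 = -1/2; a_4 = 11/24; a_5 = -1/6; a_6 = 37/360


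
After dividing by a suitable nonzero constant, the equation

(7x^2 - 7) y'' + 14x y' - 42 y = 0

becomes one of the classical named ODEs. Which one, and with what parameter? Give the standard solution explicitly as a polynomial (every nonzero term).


All three coefficients share the factor -7; dividing through by -7 gives  (1 - x^2) y'' - 2x y' + 6 y = 0.
This matches the Legendre equation (1 - x^2) y'' - 2x y' + n(n+1) y = 0 (note the -2x y' term) with n(n+1) = 6, so n = 2; the polynomial solution is P_2(x).
With y = sum_k a_k x^k, matching x^k gives (k+2)(k+1) a_{k+2} = [k(k+1) - n(n+1)] a_k = (k - 2)(k + 3) a_k. The right side vanishes at k = 2, so the series with the parity of 2 terminates at degree 2.
Standard normalization (P_n(1) = 1): leading coefficient (2n)!/(2^n (n!)^2) = 24/(4*4) = 3/2, so a_2 = 3/2. Work downward with a_k = (k+1)(k+2) a_{k+2} / ((k - 2)(k + 3)):
  a_0 = (1)(2)(3/2) / ((0 - 2)(0 + 3)) = 3/(-6) = -1/2
Hence P_2(x) = 3 x^2/2 - 1/2.

P_2(x); series = 3 x^2/2 - 1/2


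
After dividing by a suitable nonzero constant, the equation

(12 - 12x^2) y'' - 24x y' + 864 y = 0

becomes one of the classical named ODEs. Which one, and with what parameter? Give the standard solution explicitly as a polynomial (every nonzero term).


All three coefficients share the factor 12; dividing through by 12 gives  (1 - x^2) y'' - 2x y' + 72 y = 0.
This matches the Legendre equation (1 - x^2) y'' - 2x y' + n(n+1) y = 0 (note the -2x y' term) with n(n+1) = 72, so n = 8; the polynomial solution is P_8(x).
With y = sum_k a_k x^k, matching x^k gives (k+2)(k+1) a_{k+2} = [k(k+1) - n(n+1)] a_k = (k - 8)(k + 9) a_k. The right side vanishes at k = 8, so the series with the parity of 8 terminates at degree 8.
Standard normalization (P_n(1) = 1): leading coefficient (2n)!/(2^n (n!)^2) = 20922789888000/(256*1625702400) = 6435/128, so a_8 = 6435/128. Work downward with a_k = (k+1)(k+2) a_{k+2} / ((k - 8)(k + 9)):
  a_6 = (7)(8)(6435/128) / ((6 - 8)(6 + 9)) = (45045/16)/(-30) = -3003/32
  a_4 = (5)(6)(-3003/32) / ((4 - 8)(4 + 9)) = (-45045/16)/(-52) = 3465/64
  a_2 = (3)(4)(3465/64) / ((2 - 8)(2 + 9)) = (10395/16)/(-66) = -315/32
  a_0 = (1)(2)(-315/32) / ((0 - 8)(0 + 9)) = (-315/16)/(-72) = 35/128
Hence P_8(x) = 6435 x^8/128 - 3003 x^6/32 + 3465 x^4/64 - 315 x^2/32 + 35/128.

P_8(x); series = 6435 x^8/128 - 3003 x^6/32 + 3465 x^4/64 - 315 x^2/32 + 35/128


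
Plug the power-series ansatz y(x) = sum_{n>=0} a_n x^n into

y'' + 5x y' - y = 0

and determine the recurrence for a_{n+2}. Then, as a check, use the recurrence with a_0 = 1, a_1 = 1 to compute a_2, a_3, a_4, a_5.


Substitute y = sum_n a_n x^n.
y''(x) has coefficient (n+2)(n+1) a_{n+2} at x^n;
5 x y'(x) has coefficient 5 n a_n at x^n (shift);
-y(x) has coefficient -1 a_n at x^n.
Matching x^n: (n+2)(n+1) a_{n+2} + (5n - 1) a_n = 0.
Thus a_{n+2} = (-5n + 1) / ((n+1)(n+2)) * a_n.

Check with a_0 = 1, a_1 = 1 (apply the recurrence for n = 0, 1, 2, 3): a_0 = 1, a_1 = 1, a_2 = 1/2, a_3 = -2/3, a_4 = -3/8, a_5 = 7/15.

a_(n+2) = (-5n + 1) / ((n+1)(n+2)) * a_n; check: a_0 = 1, a_1 = 1, a_2 = 1/2, a_3 = -2/3, a_4 = -3/8, a_5 = 7/15


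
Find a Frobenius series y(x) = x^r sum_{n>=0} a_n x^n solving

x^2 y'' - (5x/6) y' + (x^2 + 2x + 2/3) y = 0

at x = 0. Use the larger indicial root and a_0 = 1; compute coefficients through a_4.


Write in Frobenius form y'' + (p(x)/x) y' + (q(x)/x^2) y = 0:
  p(x) = -5/6,  q(x) = x^2 + 2x + 2/3.
Indicial equation: r(r-1) + (-5/6) r + (2/3) = 0 -> roots r_1 = 4/3, r_2 = 1/2.
Take r = r_1 = 4/3. Let y(x) = x^r sum_{n>=0} a_n x^n with a_0 = 1.
Substitute y = x^r sum a_n x^n and match x^{r+n}. The recurrence is
  D(n) a_n + 2 a_{n-1} + 1 a_{n-2} = 0,  where D(n) = (r+n)(r+n-1) + (-5/6)(r+n) + (2/3).
  a_n = [-2 a_{n-1} - 1 a_{n-2}] / D(n).
Since the indicial polynomial factors as (r - r_1)(r - r_2), D(n) = (r_1 + n - r_1)(r_1 + n - r_2) = n(n + 5/6).
Evaluating step by step (a_0 = 1):
  n = 1: D(1) = 1(1 + 5/6) = 11/6; numerator = -2(1) = -2; a_1 = (-2)/(11/6) = -12/11
  n = 2: D(2) = 2(2 + 5/6) = 17/3; numerator = -2(-12/11) - 1(1) = 13/11; a_2 = (13/11)/(17/3) = 39/187
  n = 3: D(3) = 3(3 + 5/6) = 23/2; numerator = -2(39/187) - 1(-12/11) = 126/187; a_3 = (126/187)/(23/2) = 252/4301
  n = 4: D(4) = 4(4 + 5/6) = 58/3; numerator = -2(252/4301) - 1(39/187) = -1401/4301; a_4 = (-1401/4301)/(58/3) = -4203/249458

r = 4/3; a_0 = 1; a_1 = -12/11; a_2 = 39/187; a_3 = 252/4301; a_4 = -4203/249458


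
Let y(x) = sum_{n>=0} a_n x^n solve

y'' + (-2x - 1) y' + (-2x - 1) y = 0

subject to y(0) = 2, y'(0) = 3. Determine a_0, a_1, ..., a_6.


Ansatz: y(x) = sum_{n>=0} a_n x^n, so y'(x) = sum_{n>=1} n a_n x^(n-1) and y''(x) = sum_{n>=2} n(n-1) a_n x^(n-2).
Substitute into P(x) y'' + Q(x) y' + R(x) y = 0 with P(x) = 1, Q(x) = -2x - 1, R(x) = -2x - 1, and match powers of x.
Initial conditions: a_0 = 2, a_1 = 3.
Setting the coefficient of each power of x to zero and solving order by order (substituting the coefficients already found):
  x^0: 2 a_2 - a_1 - a_0 = 0  ->  2 a_2 = a_1 + a_0 = 5  ->  a_2 = 5/2
  x^1: 6 a_3 - 2 a_2 - 3 a_1 - 2 a_0 = 0  ->  6 a_3 = 2 a_2 + 3 a_1 + 2 a_0 = 18  ->  a_3 = 3
  x^2: 12 a_4 - 3 a_3 - 5 a_2 - 2 a_1 = 0  ->  12 a_4 = 3 a_3 + 5 a_2 + 2 a_1 = 55/2  ->  a_4 = 55/24
  x^3: 20 a_5 - 4 a_4 - 7 a_3 - 2 a_2 = 0  ->  20 a_5 = 4 a_4 + 7 a_3 + 2 a_2 = 211/6  ->  a_5 = 211/120
  x^4: 30 a_6 - 5 a_5 - 9 a_4 - 2 a_3 = 0  ->  30 a_6 = 5 a_5 + 9 a_4 + 2 a_3 = 425/12  ->  a_6 = 85/72
Truncated series: y(x) = 2 + 3 x + (5/2) x^2 + 3 x^3 + (55/24) x^4 + (211/120) x^5 + (85/72) x^6 + O(x^7).

a_0 = 2; a_1 = 3; a_2 = 5/2; a_3 = 3; a_4 = 55/24; a_5 = 211/120; a_6 = 85/72


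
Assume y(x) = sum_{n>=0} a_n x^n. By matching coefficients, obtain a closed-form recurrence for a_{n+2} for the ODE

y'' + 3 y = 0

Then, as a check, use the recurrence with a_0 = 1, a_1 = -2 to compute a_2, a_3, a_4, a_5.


Substitute y = sum_n a_n x^n into y'' + (const) y = 0.
y''(x) = sum_{n>=0} (n+2)(n+1) a_{n+2} x^n.
The ODE becomes sum_n [(n+2)(n+1) a_{n+2} + 3 a_n] x^n = 0.
Setting each coefficient to zero gives the recurrence:
  (n+2)(n+1) a_{n+2} + 3 a_n = 0,
  a_{n+2} = -3 / ((n+1)(n+2)) a_n.

Check with a_0 = 1, a_1 = -2 (apply the recurrence for n = 0, 1, 2, 3): a_0 = 1, a_1 = -2, a_2 = -3/2, a_3 = 1, a_4 = 3/8, a_5 = -3/20.

a_{n+2} = -3/((n+1)(n+2)) * a_n; check: a_0 = 1, a_1 = -2, a_2 = -3/2, a_3 = 1, a_4 = 3/8, a_5 = -3/20


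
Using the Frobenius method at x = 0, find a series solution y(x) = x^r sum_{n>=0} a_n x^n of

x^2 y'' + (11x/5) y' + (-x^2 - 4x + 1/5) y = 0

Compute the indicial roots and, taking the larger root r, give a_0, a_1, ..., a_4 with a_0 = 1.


Write in Frobenius form y'' + (p(x)/x) y' + (q(x)/x^2) y = 0:
  p(x) = 11/5,  q(x) = -x^2 - 4x + 1/5.
Indicial equation: r(r-1) + (11/5) r + (1/5) = 0 -> roots r_1 = -1/5, r_2 = -1.
Take r = r_1 = -1/5. Let y(x) = x^r sum_{n>=0} a_n x^n with a_0 = 1.
Substitute y = x^r sum a_n x^n and match x^{r+n}. The recurrence is
  D(n) a_n - 4 a_{n-1} - 1 a_{n-2} = 0,  where D(n) = (r+n)(r+n-1) + (11/5)(r+n) + (1/5).
  a_n = [4 a_{n-1} + 1 a_{n-2}] / D(n).
Since the indicial polynomial factors as (r - r_1)(r - r_2), D(n) = (r_1 + n - r_1)(r_1 + n - r_2) = n(n + 4/5).
Evaluating step by step (a_0 = 1):
  n = 1: D(1) = 1(1 + 4/5) = 9/5; numerator = 4(1) = 4; a_1 = (4)/(9/5) = 20/9
  n = 2: D(2) = 2(2 + 4/5) = 28/5; numerator = 4(20/9) + 1(1) = 89/9; a_2 = (89/9)/(28/5) = 445/252
  n = 3: D(3) = 3(3 + 4/5) = 57/5; numerator = 4(445/252) + 1(20/9) = 65/7; a_3 = (65/7)/(57/5) = 325/399
  n = 4: D(4) = 4(4 + 4/5) = 96/5; numerator = 4(325/399) + 1(445/252) = 24055/4788; a_4 = (24055/4788)/(96/5) = 120275/459648

r = -1/5; a_0 = 1; a_1 = 20/9; a_2 = 445/252; a_3 = 325/399; a_4 = 120275/459648


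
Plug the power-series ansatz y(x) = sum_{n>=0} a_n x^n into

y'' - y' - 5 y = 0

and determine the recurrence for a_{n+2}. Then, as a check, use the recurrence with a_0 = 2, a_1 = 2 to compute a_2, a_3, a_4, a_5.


Substitute y = sum_n a_n x^n.
y''(x) has coefficient (n+2)(n+1) a_{n+2} at x^n;
-y'(x) has coefficient -(n+1) a_{n+1} at x^n;
-5 y(x) has coefficient -5 a_n at x^n.
Matching x^n: (n+2)(n+1) a_{n+2} - (n+1) a_{n+1} - 5 a_n = 0.
Thus a_{n+2} = [(n+1) a_{n+1} + 5 a_n] / ((n+1)(n+2)).

Check with a_0 = 2, a_1 = 2 (apply the recurrence for n = 0, 1, 2, 3): a_0 = 2, a_1 = 2, a_2 = 6, a_3 = 11/3, a_4 = 41/12, a_5 = 8/5.

a_(n+2) = [(n+1) a_(n+1) + 5 a_n] / ((n+1)(n+2)); check: a_0 = 2, a_1 = 2, a_2 = 6, a_3 = 11/3, a_4 = 41/12, a_5 = 8/5


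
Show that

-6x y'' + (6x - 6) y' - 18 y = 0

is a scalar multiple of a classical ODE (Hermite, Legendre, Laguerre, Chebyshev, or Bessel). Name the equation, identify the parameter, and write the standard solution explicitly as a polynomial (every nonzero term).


All three coefficients share the factor -6; dividing through by -6 gives  x y'' + (1 - x) y' + 3 y = 0.
This matches the Laguerre equation x y'' + (1 - x) y' + n y = 0 with n = 3; the polynomial solution is L_3(x).
With y = sum_k a_k x^k, matching x^k gives (k+1)k a_{k+1} + (k+1) a_{k+1} - k a_k + n a_k = 0, i.e. (k+1)^2 a_{k+1} = (k - n) a_k = (k - 3) a_k. The right side vanishes at k = 3, so the series terminates at degree 3.
Standard normalization L_n(0) = 1 gives a_0 = 1. Work upward with a_{k+1} = (k - 3) a_k / (k+1)^2:
  a_1 = (0 - 3)(1) / 1^2 = -3/1 = -3
  a_2 = (1 - 3)(-3) / 2^2 = 6/4 = 3/2
  a_3 = (2 - 3)(3/2) / 3^2 = (-3/2)/9 = -1/6
Hence L_3(x) = -x^3/6 + 3 x^2/2 - 3 x + 1.

L_3(x); series = -x^3/6 + 3 x^2/2 - 3 x + 1


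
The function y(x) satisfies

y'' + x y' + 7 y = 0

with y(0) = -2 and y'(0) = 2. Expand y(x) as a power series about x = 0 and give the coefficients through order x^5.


Ansatz: y(x) = sum_{n>=0} a_n x^n, so y'(x) = sum_{n>=1} n a_n x^(n-1) and y''(x) = sum_{n>=2} n(n-1) a_n x^(n-2).
Substitute into P(x) y'' + Q(x) y' + R(x) y = 0 with P(x) = 1, Q(x) = x, R(x) = 7, and match powers of x.
Initial conditions: a_0 = -2, a_1 = 2.
Setting the coefficient of each power of x to zero and solving order by order (substituting the coefficients already found):
  x^0: 2 a_2 + 7 a_0 = 0  ->  2 a_2 = -7 a_0 = 14  ->  a_2 = 7
  x^1: 6 a_3 + 8 a_1 = 0  ->  6 a_3 = -8 a_1 = -16  ->  a_3 = -8/3
  x^2: 12 a_4 + 9 a_2 = 0  ->  12 a_4 = -9 a_2 = -63  ->  a_4 = -21/4
  x^3: 20 a_5 + 10 a_3 = 0  ->  20 a_5 = -10 a_3 = 80/3  ->  a_5 = 4/3
Truncated series: y(x) = -2 + 2 x + 7 x^2 - (8/3) x^3 - (21/4) x^4 + (4/3) x^5 + O(x^6).

a_0 = -2; a_1 = 2; a_2 = 7; a_3 = -8/3; a_4 = -21/4; a_5 = 4/3


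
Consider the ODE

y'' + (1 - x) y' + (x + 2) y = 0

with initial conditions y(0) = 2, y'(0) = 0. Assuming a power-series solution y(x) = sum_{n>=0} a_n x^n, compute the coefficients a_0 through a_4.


Ansatz: y(x) = sum_{n>=0} a_n x^n, so y'(x) = sum_{n>=1} n a_n x^(n-1) and y''(x) = sum_{n>=2} n(n-1) a_n x^(n-2).
Substitute into P(x) y'' + Q(x) y' + R(x) y = 0 with P(x) = 1, Q(x) = 1 - x, R(x) = x + 2, and match powers of x.
Initial conditions: a_0 = 2, a_1 = 0.
Setting the coefficient of each power of x to zero and solving order by order (substituting the coefficients already found):
  x^0: 2 a_2 + a_1 + 2 a_0 = 0  ->  2 a_2 = -a_1 - 2 a_0 = -4  ->  a_2 = -2
  x^1: 6 a_3 + 2 a_2 + a_1 + a_0 = 0  ->  6 a_3 = -2 a_2 - a_1 - a_0 = 2  ->  a_3 = 1/3
  x^2: 12 a_4 + 3 a_3 + a_1 = 0  ->  12 a_4 = -3 a_3 - a_1 = -1  ->  a_4 = -1/12
Truncated series: y(x) = 2 - 2 x^2 + (1/3) x^3 - (1/12) x^4 + O(x^5).

a_0 = 2; a_1 = 0; a_2 = -2; a_3 = 1/3; a_4 = -1/12


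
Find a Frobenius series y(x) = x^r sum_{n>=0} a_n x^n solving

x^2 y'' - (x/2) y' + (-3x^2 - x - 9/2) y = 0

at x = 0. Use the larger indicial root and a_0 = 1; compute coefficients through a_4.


Write in Frobenius form y'' + (p(x)/x) y' + (q(x)/x^2) y = 0:
  p(x) = -1/2,  q(x) = -3x^2 - x - 9/2.
Indicial equation: r(r-1) + (-1/2) r + (-9/2) = 0 -> roots r_1 = 3, r_2 = -3/2.
Take r = r_1 = 3. Let y(x) = x^r sum_{n>=0} a_n x^n with a_0 = 1.
Substitute y = x^r sum a_n x^n and match x^{r+n}. The recurrence is
  D(n) a_n - 1 a_{n-1} - 3 a_{n-2} = 0,  where D(n) = (r+n)(r+n-1) + (-1/2)(r+n) + (-9/2).
  a_n = [1 a_{n-1} + 3 a_{n-2}] / D(n).
Since the indicial polynomial factors as (r - r_1)(r - r_2), D(n) = (r_1 + n - r_1)(r_1 + n - r_2) = n(n + 9/2).
Evaluating step by step (a_0 = 1):
  n = 1: D(1) = 1(1 + 9/2) = 11/2; numerator = 1(1) = 1; a_1 = (1)/(11/2) = 2/11
  n = 2: D(2) = 2(2 + 9/2) = 13; numerator = 1(2/11) + 3(1) = 35/11; a_2 = (35/11)/(13) = 35/143
  n = 3: D(3) = 3(3 + 9/2) = 45/2; numerator = 1(35/143) + 3(2/11) = 113/143; a_3 = (113/143)/(45/2) = 226/6435
  n = 4: D(4) = 4(4 + 9/2) = 34; numerator = 1(226/6435) + 3(35/143) = 4951/6435; a_4 = (4951/6435)/(34) = 4951/218790

r = 3; a_0 = 1; a_1 = 2/11; a_2 = 35/143; a_3 = 226/6435; a_4 = 4951/218790


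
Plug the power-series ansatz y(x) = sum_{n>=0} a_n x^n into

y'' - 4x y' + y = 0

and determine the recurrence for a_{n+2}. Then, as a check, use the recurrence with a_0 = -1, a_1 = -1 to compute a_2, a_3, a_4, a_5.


Substitute y = sum_n a_n x^n.
y''(x) has coefficient (n+2)(n+1) a_{n+2} at x^n;
-4 x y'(x) has coefficient -4 n a_n at x^n (shift);
y(x) has coefficient 1 a_n at x^n.
Matching x^n: (n+2)(n+1) a_{n+2} + (-4n + 1) a_n = 0.
Thus a_{n+2} = (4n - 1) / ((n+1)(n+2)) * a_n.

Check with a_0 = -1, a_1 = -1 (apply the recurrence for n = 0, 1, 2, 3): a_0 = -1, a_1 = -1, a_2 = 1/2, a_3 = -1/2, a_4 = 7/24, a_5 = -11/40.

a_(n+2) = (4n - 1) / ((n+1)(n+2)) * a_n; check: a_0 = -1, a_1 = -1, a_2 = 1/2, a_3 = -1/2, a_4 = 7/24, a_5 = -11/40


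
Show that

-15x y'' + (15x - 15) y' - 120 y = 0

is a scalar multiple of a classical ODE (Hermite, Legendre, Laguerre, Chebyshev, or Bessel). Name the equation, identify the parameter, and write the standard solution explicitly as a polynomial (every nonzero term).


All three coefficients share the factor -15; dividing through by -15 gives  x y'' + (1 - x) y' + 8 y = 0.
This matches the Laguerre equation x y'' + (1 - x) y' + n y = 0 with n = 8; the polynomial solution is L_8(x).
With y = sum_k a_k x^k, matching x^k gives (k+1)k a_{k+1} + (k+1) a_{k+1} - k a_k + n a_k = 0, i.e. (k+1)^2 a_{k+1} = (k - n) a_k = (k - 8) a_k. The right side vanishes at k = 8, so the series terminates at degree 8.
Standard normalization L_n(0) = 1 gives a_0 = 1. Work upward with a_{k+1} = (k - 8) a_k / (k+1)^2:
  a_1 = (0 - 8)(1) / 1^2 = -8/1 = -8
  a_2 = (1 - 8)(-8) / 2^2 = 56/4 = 14
  a_3 = (2 - 8)(14) / 3^2 = -84/9 = -28/3
  a_4 = (3 - 8)(-28/3) / 4^2 = (140/3)/16 = 35/12
  a_5 = (4 - 8)(35/12) / 5^2 = (-35/3)/25 = -7/15
  a_6 = (5 - 8)(-7/15) / 6^2 = (7/5)/36 = 7/180
  a_7 = (6 - 8)(7/180) / 7^2 = (-7/90)/49 = -1/630
  a_8 = (7 - 8)(-1/630) / 8^2 = (1/630)/64 = 1/40320
Hence L_8(x) = x^8/40320 - x^7/630 + 7 x^6/180 - 7 x^5/15 + 35 x^4/12 - 28 x^3/3 + 14 x^2 - 8 x + 1.

L_8(x); series = x^8/40320 - x^7/630 + 7 x^6/180 - 7 x^5/15 + 35 x^4/12 - 28 x^3/3 + 14 x^2 - 8 x + 1


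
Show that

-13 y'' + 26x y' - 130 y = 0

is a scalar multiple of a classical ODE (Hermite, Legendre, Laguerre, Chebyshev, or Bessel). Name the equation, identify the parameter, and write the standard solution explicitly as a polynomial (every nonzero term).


All three coefficients share the factor -13; dividing through by -13 gives  y'' - 2x y' + 10 y = 0.
This matches the Hermite equation y'' - 2x y' + 2n y = 0 with 2n = 10, so n = 5; the polynomial solution is H_5(x).
With y = sum_k a_k x^k, matching x^k gives (k+2)(k+1) a_{k+2} = 2(k - n) a_k = 2(k - 5) a_k. The right side vanishes at k = 5, so the series with the parity of 5 terminates at degree 5.
Standard normalization: leading coefficient of H_n is 2^n, so a_5 = 2^5 = 32. Work downward with a_k = (k+1)(k+2) a_{k+2} / (2(k - n)):
  a_3 = (4)(5)(32) / (2(3 - 5)) = 640/(-4) = -160
  a_1 = (2)(3)(-160) / (2(1 - 5)) = -960/(-8) = 120
Hence H_5(x) = 32 x^5 - 160 x^3 + 120 x.

H_5(x); series = 32 x^5 - 160 x^3 + 120 x


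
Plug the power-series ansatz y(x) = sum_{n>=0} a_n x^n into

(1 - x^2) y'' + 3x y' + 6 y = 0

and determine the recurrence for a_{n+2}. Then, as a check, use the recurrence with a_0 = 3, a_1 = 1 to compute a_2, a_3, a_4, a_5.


Substitute y = sum_n a_n x^n.
(1 - 1 x^2) y'' contributes (n+2)(n+1) a_{n+2} - n(n-1) a_n at x^n.
3 x y'(x) contributes 3 n a_n at x^n.
6 y(x) contributes 6 a_n at x^n.
Matching x^n: (n+2)(n+1) a_{n+2} + (-n(n-1) + 3 n + 6) a_n = 0.
Thus a_{n+2} = (n(n-1) - 3 n - 6) / ((n+1)(n+2)) * a_n.

Check with a_0 = 3, a_1 = 1 (apply the recurrence for n = 0, 1, 2, 3): a_0 = 3, a_1 = 1, a_2 = -9, a_3 = -3/2, a_4 = 15/2, a_5 = 27/40.

a_(n+2) = (n(n-1) - 3 n - 6) / ((n+1)(n+2)) * a_n; check: a_0 = 3, a_1 = 1, a_2 = -9, a_3 = -3/2, a_4 = 15/2, a_5 = 27/40


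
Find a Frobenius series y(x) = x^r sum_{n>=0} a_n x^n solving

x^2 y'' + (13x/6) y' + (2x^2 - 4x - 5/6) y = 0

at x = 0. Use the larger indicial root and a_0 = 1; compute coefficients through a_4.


Write in Frobenius form y'' + (p(x)/x) y' + (q(x)/x^2) y = 0:
  p(x) = 13/6,  q(x) = 2x^2 - 4x - 5/6.
Indicial equation: r(r-1) + (13/6) r + (-5/6) = 0 -> roots r_1 = 1/2, r_2 = -5/3.
Take r = r_1 = 1/2. Let y(x) = x^r sum_{n>=0} a_n x^n with a_0 = 1.
Substitute y = x^r sum a_n x^n and match x^{r+n}. The recurrence is
  D(n) a_n - 4 a_{n-1} + 2 a_{n-2} = 0,  where D(n) = (r+n)(r+n-1) + (13/6)(r+n) + (-5/6).
  a_n = [4 a_{n-1} - 2 a_{n-2}] / D(n).
Since the indicial polynomial factors as (r - r_1)(r - r_2), D(n) = (r_1 + n - r_1)(r_1 + n - r_2) = n(n + 13/6).
Evaluating step by step (a_0 = 1):
  n = 1: D(1) = 1(1 + 13/6) = 19/6; numerator = 4(1) = 4; a_1 = (4)/(19/6) = 24/19
  n = 2: D(2) = 2(2 + 13/6) = 25/3; numerator = 4(24/19) - 2(1) = 58/19; a_2 = (58/19)/(25/3) = 174/475
  n = 3: D(3) = 3(3 + 13/6) = 31/2; numerator = 4(174/475) - 2(24/19) = -504/475; a_3 = (-504/475)/(31/2) = -1008/14725
  n = 4: D(4) = 4(4 + 13/6) = 74/3; numerator = 4(-1008/14725) - 2(174/475) = -156/155; a_4 = (-156/155)/(74/3) = -234/5735

r = 1/2; a_0 = 1; a_1 = 24/19; a_2 = 174/475; a_3 = -1008/14725; a_4 = -234/5735


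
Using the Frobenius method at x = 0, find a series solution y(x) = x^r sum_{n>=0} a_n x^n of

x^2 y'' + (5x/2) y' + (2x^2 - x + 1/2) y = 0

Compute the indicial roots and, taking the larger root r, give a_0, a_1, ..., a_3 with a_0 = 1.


Write in Frobenius form y'' + (p(x)/x) y' + (q(x)/x^2) y = 0:
  p(x) = 5/2,  q(x) = 2x^2 - x + 1/2.
Indicial equation: r(r-1) + (5/2) r + (1/2) = 0 -> roots r_1 = -1/2, r_2 = -1.
Take r = r_1 = -1/2. Let y(x) = x^r sum_{n>=0} a_n x^n with a_0 = 1.
Substitute y = x^r sum a_n x^n and match x^{r+n}. The recurrence is
  D(n) a_n - 1 a_{n-1} + 2 a_{n-2} = 0,  where D(n) = (r+n)(r+n-1) + (5/2)(r+n) + (1/2).
  a_n = [1 a_{n-1} - 2 a_{n-2}] / D(n).
Since the indicial polynomial factors as (r - r_1)(r - r_2), D(n) = (r_1 + n - r_1)(r_1 + n - r_2) = n(n + 1/2).
Evaluating step by step (a_0 = 1):
  n = 1: D(1) = 1(1 + 1/2) = 3/2; numerator = 1(1) = 1; a_1 = (1)/(3/2) = 2/3
  n = 2: D(2) = 2(2 + 1/2) = 5; numerator = 1(2/3) - 2(1) = -4/3; a_2 = (-4/3)/(5) = -4/15
  n = 3: D(3) = 3(3 + 1/2) = 21/2; numerator = 1(-4/15) - 2(2/3) = -8/5; a_3 = (-8/5)/(21/2) = -16/105

r = -1/2; a_0 = 1; a_1 = 2/3; a_2 = -4/15; a_3 = -16/105


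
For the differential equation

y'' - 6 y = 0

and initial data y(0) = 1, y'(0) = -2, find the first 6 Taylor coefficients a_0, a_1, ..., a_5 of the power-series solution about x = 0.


Ansatz: y(x) = sum_{n>=0} a_n x^n, so y'(x) = sum_{n>=1} n a_n x^(n-1) and y''(x) = sum_{n>=2} n(n-1) a_n x^(n-2).
Substitute into P(x) y'' + Q(x) y' + R(x) y = 0 with P(x) = 1, Q(x) = 0, R(x) = -6, and match powers of x.
Initial conditions: a_0 = 1, a_1 = -2.
Setting the coefficient of each power of x to zero and solving order by order (substituting the coefficients already found):
  x^0: 2 a_2 - 6 a_0 = 0  ->  2 a_2 = 6 a_0 = 6  ->  a_2 = 3
  x^1: 6 a_3 - 6 a_1 = 0  ->  6 a_3 = 6 a_1 = -12  ->  a_3 = -2
  x^2: 12 a_4 - 6 a_2 = 0  ->  12 a_4 = 6 a_2 = 18  ->  a_4 = 3/2
  x^3: 20 a_5 - 6 a_3 = 0  ->  20 a_5 = 6 a_3 = -12  ->  a_5 = -3/5
Truncated series: y(x) = 1 - 2 x + 3 x^2 - 2 x^3 + (3/2) x^4 - (3/5) x^5 + O(x^6).

a_0 = 1; a_1 = -2; a_2 = 3; a_3 = -2; a_4 = 3/2; a_5 = -3/5


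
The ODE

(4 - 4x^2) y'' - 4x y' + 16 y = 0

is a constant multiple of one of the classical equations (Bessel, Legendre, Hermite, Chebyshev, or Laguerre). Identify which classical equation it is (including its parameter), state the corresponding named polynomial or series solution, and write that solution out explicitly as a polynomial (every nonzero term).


All three coefficients share the factor 4; dividing through by 4 gives  (1 - x^2) y'' - x y' + 4 y = 0.
This matches the Chebyshev equation (1 - x^2) y'' - x y' + n^2 y = 0 (note the -x y' term, not -2x y') with n^2 = 4, so n = 2; the polynomial solution is T_2(x).
With y = sum_k a_k x^k, matching x^k gives (k+2)(k+1) a_{k+2} = (k^2 - n^2) a_k = (k - 2)(k + 2) a_k. The right side vanishes at k = 2, so the series with the parity of 2 terminates at degree 2.
Standard normalization: leading coefficient of T_n is 2^(n-1), so a_2 = 2^1 = 2. Work downward with a_k = (k+1)(k+2) a_{k+2} / ((k - 2)(k + 2)):
  a_0 = (1)(2)(2) / ((0 - 2)(0 + 2)) = 4/(-4) = -1
Hence T_2(x) = 2 x^2 - 1.

T_2(x); series = 2 x^2 - 1


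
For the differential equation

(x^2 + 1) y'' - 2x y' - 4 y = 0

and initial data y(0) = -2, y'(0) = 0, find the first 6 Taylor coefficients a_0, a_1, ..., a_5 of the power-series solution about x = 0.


Ansatz: y(x) = sum_{n>=0} a_n x^n, so y'(x) = sum_{n>=1} n a_n x^(n-1) and y''(x) = sum_{n>=2} n(n-1) a_n x^(n-2).
Substitute into P(x) y'' + Q(x) y' + R(x) y = 0 with P(x) = x^2 + 1, Q(x) = -2x, R(x) = -4, and match powers of x.
Initial conditions: a_0 = -2, a_1 = 0.
Setting the coefficient of each power of x to zero and solving order by order (substituting the coefficients already found):
  x^0: 2 a_2 - 4 a_0 = 0  ->  2 a_2 = 4 a_0 = -8  ->  a_2 = -4
  x^1: 6 a_3 - 6 a_1 = 0  ->  6 a_3 = 6 a_1 = 0  ->  a_3 = 0
  x^2: 12 a_4 - 6 a_2 = 0  ->  12 a_4 = 6 a_2 = -24  ->  a_4 = -2
  x^3: 20 a_5 - 4 a_3 = 0  ->  20 a_5 = 4 a_3 = 0  ->  a_5 = 0
Truncated series: y(x) = -2 - 4 x^2 - 2 x^4 + O(x^6).

a_0 = -2; a_1 = 0; a_2 = -4; a_3 = 0; a_4 = -2; a_5 = 0


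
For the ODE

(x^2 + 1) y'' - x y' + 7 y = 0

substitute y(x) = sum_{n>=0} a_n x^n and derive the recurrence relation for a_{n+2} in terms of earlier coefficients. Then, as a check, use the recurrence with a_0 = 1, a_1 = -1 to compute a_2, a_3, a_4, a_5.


Substitute y = sum_n a_n x^n.
(1 + 1 x^2) y'' contributes (n+2)(n+1) a_{n+2} + n(n-1) a_n at x^n.
-x y'(x) contributes -n a_n at x^n.
7 y(x) contributes 7 a_n at x^n.
Matching x^n: (n+2)(n+1) a_{n+2} + (n(n-1) - n + 7) a_n = 0.
Thus a_{n+2} = (-n(n-1) + n - 7) / ((n+1)(n+2)) * a_n.

Check with a_0 = 1, a_1 = -1 (apply the recurrence for n = 0, 1, 2, 3): a_0 = 1, a_1 = -1, a_2 = -7/2, a_3 = 1, a_4 = 49/24, a_5 = -1/2.

a_(n+2) = (-n(n-1) + n - 7) / ((n+1)(n+2)) * a_n; check: a_0 = 1, a_1 = -1, a_2 = -7/2, a_3 = 1, a_4 = 49/24, a_5 = -1/2
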